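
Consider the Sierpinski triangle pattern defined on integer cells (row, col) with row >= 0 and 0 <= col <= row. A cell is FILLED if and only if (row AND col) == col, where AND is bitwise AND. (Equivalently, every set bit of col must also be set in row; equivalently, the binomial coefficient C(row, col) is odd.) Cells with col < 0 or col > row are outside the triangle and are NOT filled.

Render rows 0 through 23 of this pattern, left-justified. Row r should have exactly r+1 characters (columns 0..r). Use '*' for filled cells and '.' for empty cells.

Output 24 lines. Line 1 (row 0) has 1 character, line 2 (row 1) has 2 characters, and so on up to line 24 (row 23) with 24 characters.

Answer: *
**
*.*
****
*...*
**..**
*.*.*.*
********
*.......*
**......**
*.*.....*.*
****....****
*...*...*...*
**..**..**..**
*.*.*.*.*.*.*.*
****************
*...............*
**..............**
*.*.............*.*
****............****
*...*...........*...*
**..**..........**..**
*.*.*.*.........*.*.*.*
********........********

Derivation:
r0=0: *
r1=1: **
r2=10: *.*
r3=11: ****
r4=100: *...*
r5=101: **..**
r6=110: *.*.*.*
r7=111: ********
r8=1000: *.......*
r9=1001: **......**
r10=1010: *.*.....*.*
r11=1011: ****....****
r12=1100: *...*...*...*
r13=1101: **..**..**..**
r14=1110: *.*.*.*.*.*.*.*
r15=1111: ****************
r16=10000: *...............*
r17=10001: **..............**
r18=10010: *.*.............*.*
r19=10011: ****............****
r20=10100: *...*...........*...*
r21=10101: **..**..........**..**
r22=10110: *.*.*.*.........*.*.*.*
r23=10111: ********........********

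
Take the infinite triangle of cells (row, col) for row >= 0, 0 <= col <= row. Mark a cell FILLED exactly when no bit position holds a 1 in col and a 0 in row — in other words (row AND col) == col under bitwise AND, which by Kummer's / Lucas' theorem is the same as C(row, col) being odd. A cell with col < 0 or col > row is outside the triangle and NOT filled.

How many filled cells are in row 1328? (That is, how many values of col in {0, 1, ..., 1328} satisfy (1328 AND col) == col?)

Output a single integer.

Answer: 16

Derivation:
1328 in binary = 10100110000
popcount(1328) = number of 1-bits in 10100110000 = 4
A col c satisfies (1328 AND c) == c iff every set bit of c is also set in 1328; each of the 4 set bits of 1328 can independently be on or off in c.
count = 2^4 = 16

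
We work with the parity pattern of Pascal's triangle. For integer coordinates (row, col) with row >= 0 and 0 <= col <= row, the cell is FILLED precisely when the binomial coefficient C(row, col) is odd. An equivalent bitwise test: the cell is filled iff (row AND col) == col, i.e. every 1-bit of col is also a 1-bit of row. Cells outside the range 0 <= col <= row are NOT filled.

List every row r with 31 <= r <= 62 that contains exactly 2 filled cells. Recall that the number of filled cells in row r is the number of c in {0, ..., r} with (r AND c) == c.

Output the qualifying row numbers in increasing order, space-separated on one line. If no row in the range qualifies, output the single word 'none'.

Row r has 2^popcount(r) filled cells, so we need popcount(r) = log2(2) = 1.
Scan r = 31..62 and keep those with exactly 1 one-bits:
r=31=11111 popcount=5 -> skip
r=32=100000 popcount=1 -> KEEP
r=33=100001 popcount=2 -> skip
r=34=100010 popcount=2 -> skip
r=35=100011 popcount=3 -> skip
r=36=100100 popcount=2 -> skip
r=37=100101 popcount=3 -> skip
r=38=100110 popcount=3 -> skip
r=39=100111 popcount=4 -> skip
r=40=101000 popcount=2 -> skip
r=41=101001 popcount=3 -> skip
r=42=101010 popcount=3 -> skip
r=43=101011 popcount=4 -> skip
r=44=101100 popcount=3 -> skip
r=45=101101 popcount=4 -> skip
r=46=101110 popcount=4 -> skip
r=47=101111 popcount=5 -> skip
r=48=110000 popcount=2 -> skip
r=49=110001 popcount=3 -> skip
r=50=110010 popcount=3 -> skip
r=51=110011 popcount=4 -> skip
r=52=110100 popcount=3 -> skip
r=53=110101 popcount=4 -> skip
r=54=110110 popcount=4 -> skip
r=55=110111 popcount=5 -> skip
r=56=111000 popcount=3 -> skip
r=57=111001 popcount=4 -> skip
r=58=111010 popcount=4 -> skip
r=59=111011 popcount=5 -> skip
r=60=111100 popcount=4 -> skip
r=61=111101 popcount=5 -> skip
r=62=111110 popcount=5 -> skip
Kept rows: 32

Answer: 32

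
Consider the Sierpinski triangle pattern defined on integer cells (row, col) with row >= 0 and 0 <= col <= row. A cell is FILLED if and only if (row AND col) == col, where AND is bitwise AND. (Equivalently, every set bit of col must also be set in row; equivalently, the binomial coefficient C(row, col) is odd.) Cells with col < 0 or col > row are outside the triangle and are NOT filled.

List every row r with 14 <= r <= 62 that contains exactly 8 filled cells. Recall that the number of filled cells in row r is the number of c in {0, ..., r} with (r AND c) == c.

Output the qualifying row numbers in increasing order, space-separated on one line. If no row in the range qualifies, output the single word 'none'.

Row r has 2^popcount(r) filled cells, so we need popcount(r) = log2(8) = 3.
Scan r = 14..62 and keep those with exactly 3 one-bits:
r=14=1110 popcount=3 -> KEEP
r=15=1111 popcount=4 -> skip
r=16=10000 popcount=1 -> skip
r=17=10001 popcount=2 -> skip
r=18=10010 popcount=2 -> skip
r=19=10011 popcount=3 -> KEEP
r=20=10100 popcount=2 -> skip
r=21=10101 popcount=3 -> KEEP
r=22=10110 popcount=3 -> KEEP
r=23=10111 popcount=4 -> skip
r=24=11000 popcount=2 -> skip
r=25=11001 popcount=3 -> KEEP
r=26=11010 popcount=3 -> KEEP
r=27=11011 popcount=4 -> skip
r=28=11100 popcount=3 -> KEEP
r=29=11101 popcount=4 -> skip
r=30=11110 popcount=4 -> skip
r=31=11111 popcount=5 -> skip
r=32=100000 popcount=1 -> skip
r=33=100001 popcount=2 -> skip
r=34=100010 popcount=2 -> skip
r=35=100011 popcount=3 -> KEEP
r=36=100100 popcount=2 -> skip
r=37=100101 popcount=3 -> KEEP
r=38=100110 popcount=3 -> KEEP
r=39=100111 popcount=4 -> skip
r=40=101000 popcount=2 -> skip
r=41=101001 popcount=3 -> KEEP
r=42=101010 popcount=3 -> KEEP
r=43=101011 popcount=4 -> skip
r=44=101100 popcount=3 -> KEEP
r=45=101101 popcount=4 -> skip
r=46=101110 popcount=4 -> skip
r=47=101111 popcount=5 -> skip
r=48=110000 popcount=2 -> skip
r=49=110001 popcount=3 -> KEEP
r=50=110010 popcount=3 -> KEEP
r=51=110011 popcount=4 -> skip
r=52=110100 popcount=3 -> KEEP
r=53=110101 popcount=4 -> skip
r=54=110110 popcount=4 -> skip
r=55=110111 popcount=5 -> skip
r=56=111000 popcount=3 -> KEEP
r=57=111001 popcount=4 -> skip
r=58=111010 popcount=4 -> skip
r=59=111011 popcount=5 -> skip
r=60=111100 popcount=4 -> skip
r=61=111101 popcount=5 -> skip
r=62=111110 popcount=5 -> skip
Kept rows: 14 19 21 22 25 26 28 35 37 38 41 42 44 49 50 52 56

Answer: 14 19 21 22 25 26 28 35 37 38 41 42 44 49 50 52 56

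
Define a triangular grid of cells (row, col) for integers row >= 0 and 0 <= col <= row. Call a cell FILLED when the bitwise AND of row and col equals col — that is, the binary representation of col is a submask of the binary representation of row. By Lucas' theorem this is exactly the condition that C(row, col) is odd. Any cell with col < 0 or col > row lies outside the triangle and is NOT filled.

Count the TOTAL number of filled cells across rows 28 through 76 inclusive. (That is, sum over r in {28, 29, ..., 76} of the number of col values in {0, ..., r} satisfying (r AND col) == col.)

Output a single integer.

r28=11100 pc3: +8 =8
r29=11101 pc4: +16 =24
r30=11110 pc4: +16 =40
r31=11111 pc5: +32 =72
r32=100000 pc1: +2 =74
r33=100001 pc2: +4 =78
r34=100010 pc2: +4 =82
r35=100011 pc3: +8 =90
r36=100100 pc2: +4 =94
r37=100101 pc3: +8 =102
r38=100110 pc3: +8 =110
r39=100111 pc4: +16 =126
r40=101000 pc2: +4 =130
r41=101001 pc3: +8 =138
r42=101010 pc3: +8 =146
r43=101011 pc4: +16 =162
r44=101100 pc3: +8 =170
r45=101101 pc4: +16 =186
r46=101110 pc4: +16 =202
r47=101111 pc5: +32 =234
r48=110000 pc2: +4 =238
r49=110001 pc3: +8 =246
r50=110010 pc3: +8 =254
r51=110011 pc4: +16 =270
r52=110100 pc3: +8 =278
r53=110101 pc4: +16 =294
r54=110110 pc4: +16 =310
r55=110111 pc5: +32 =342
r56=111000 pc3: +8 =350
r57=111001 pc4: +16 =366
r58=111010 pc4: +16 =382
r59=111011 pc5: +32 =414
r60=111100 pc4: +16 =430
r61=111101 pc5: +32 =462
r62=111110 pc5: +32 =494
r63=111111 pc6: +64 =558
r64=1000000 pc1: +2 =560
r65=1000001 pc2: +4 =564
r66=1000010 pc2: +4 =568
r67=1000011 pc3: +8 =576
r68=1000100 pc2: +4 =580
r69=1000101 pc3: +8 =588
r70=1000110 pc3: +8 =596
r71=1000111 pc4: +16 =612
r72=1001000 pc2: +4 =616
r73=1001001 pc3: +8 =624
r74=1001010 pc3: +8 =632
r75=1001011 pc4: +16 =648
r76=1001100 pc3: +8 =656

Answer: 656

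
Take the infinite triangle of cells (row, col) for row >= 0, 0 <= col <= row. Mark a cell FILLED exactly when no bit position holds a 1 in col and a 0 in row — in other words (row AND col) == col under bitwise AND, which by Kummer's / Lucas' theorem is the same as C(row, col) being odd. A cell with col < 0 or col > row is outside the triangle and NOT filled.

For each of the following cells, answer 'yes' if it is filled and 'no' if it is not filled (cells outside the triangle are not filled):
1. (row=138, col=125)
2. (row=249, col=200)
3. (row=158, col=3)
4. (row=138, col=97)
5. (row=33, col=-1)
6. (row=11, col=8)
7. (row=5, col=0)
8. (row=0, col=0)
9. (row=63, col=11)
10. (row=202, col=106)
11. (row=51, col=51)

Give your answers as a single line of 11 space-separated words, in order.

(138,125): row=0b10001010, col=0b1111101, row AND col = 0b1000 = 8; 8 != 125 -> empty
(249,200): row=0b11111001, col=0b11001000, row AND col = 0b11001000 = 200; 200 == 200 -> filled
(158,3): row=0b10011110, col=0b11, row AND col = 0b10 = 2; 2 != 3 -> empty
(138,97): row=0b10001010, col=0b1100001, row AND col = 0b0 = 0; 0 != 97 -> empty
(33,-1): col outside [0, 33] -> not filled
(11,8): row=0b1011, col=0b1000, row AND col = 0b1000 = 8; 8 == 8 -> filled
(5,0): row=0b101, col=0b0, row AND col = 0b0 = 0; 0 == 0 -> filled
(0,0): row=0b0, col=0b0, row AND col = 0b0 = 0; 0 == 0 -> filled
(63,11): row=0b111111, col=0b1011, row AND col = 0b1011 = 11; 11 == 11 -> filled
(202,106): row=0b11001010, col=0b1101010, row AND col = 0b1001010 = 74; 74 != 106 -> empty
(51,51): row=0b110011, col=0b110011, row AND col = 0b110011 = 51; 51 == 51 -> filled

Answer: no yes no no no yes yes yes yes no yes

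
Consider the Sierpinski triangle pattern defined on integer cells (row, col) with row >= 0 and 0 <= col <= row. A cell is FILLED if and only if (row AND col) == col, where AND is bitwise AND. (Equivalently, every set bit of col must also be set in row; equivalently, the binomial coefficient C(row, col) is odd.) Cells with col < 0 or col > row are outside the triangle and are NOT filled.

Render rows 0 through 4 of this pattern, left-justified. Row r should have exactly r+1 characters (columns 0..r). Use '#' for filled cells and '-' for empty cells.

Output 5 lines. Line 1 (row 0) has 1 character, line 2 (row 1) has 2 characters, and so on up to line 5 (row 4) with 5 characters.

Answer: #
##
#-#
####
#---#

Derivation:
r0=0: #
r1=1: ##
r2=10: #-#
r3=11: ####
r4=100: #---#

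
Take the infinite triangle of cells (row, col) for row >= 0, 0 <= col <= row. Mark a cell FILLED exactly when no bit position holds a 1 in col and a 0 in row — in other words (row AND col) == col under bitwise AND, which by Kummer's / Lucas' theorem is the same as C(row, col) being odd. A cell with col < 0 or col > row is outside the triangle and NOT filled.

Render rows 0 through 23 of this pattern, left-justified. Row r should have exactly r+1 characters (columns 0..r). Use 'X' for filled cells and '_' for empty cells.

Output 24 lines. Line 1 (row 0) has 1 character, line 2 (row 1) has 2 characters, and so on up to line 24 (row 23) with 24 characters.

Answer: X
XX
X_X
XXXX
X___X
XX__XX
X_X_X_X
XXXXXXXX
X_______X
XX______XX
X_X_____X_X
XXXX____XXXX
X___X___X___X
XX__XX__XX__XX
X_X_X_X_X_X_X_X
XXXXXXXXXXXXXXXX
X_______________X
XX______________XX
X_X_____________X_X
XXXX____________XXXX
X___X___________X___X
XX__XX__________XX__XX
X_X_X_X_________X_X_X_X
XXXXXXXX________XXXXXXXX

Derivation:
r0=0: X
r1=1: XX
r2=10: X_X
r3=11: XXXX
r4=100: X___X
r5=101: XX__XX
r6=110: X_X_X_X
r7=111: XXXXXXXX
r8=1000: X_______X
r9=1001: XX______XX
r10=1010: X_X_____X_X
r11=1011: XXXX____XXXX
r12=1100: X___X___X___X
r13=1101: XX__XX__XX__XX
r14=1110: X_X_X_X_X_X_X_X
r15=1111: XXXXXXXXXXXXXXXX
r16=10000: X_______________X
r17=10001: XX______________XX
r18=10010: X_X_____________X_X
r19=10011: XXXX____________XXXX
r20=10100: X___X___________X___X
r21=10101: XX__XX__________XX__XX
r22=10110: X_X_X_X_________X_X_X_X
r23=10111: XXXXXXXX________XXXXXXXX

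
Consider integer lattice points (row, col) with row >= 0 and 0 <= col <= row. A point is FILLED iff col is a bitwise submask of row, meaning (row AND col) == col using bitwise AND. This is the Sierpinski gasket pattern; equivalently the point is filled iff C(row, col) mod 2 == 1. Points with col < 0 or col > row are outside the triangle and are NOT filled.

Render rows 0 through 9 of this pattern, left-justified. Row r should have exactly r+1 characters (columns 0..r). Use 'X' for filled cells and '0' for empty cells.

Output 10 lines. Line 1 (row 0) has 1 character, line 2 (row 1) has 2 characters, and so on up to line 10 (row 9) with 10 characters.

Answer: X
XX
X0X
XXXX
X000X
XX00XX
X0X0X0X
XXXXXXXX
X0000000X
XX000000XX

Derivation:
r0=0: X
r1=1: XX
r2=10: X0X
r3=11: XXXX
r4=100: X000X
r5=101: XX00XX
r6=110: X0X0X0X
r7=111: XXXXXXXX
r8=1000: X0000000X
r9=1001: XX000000XX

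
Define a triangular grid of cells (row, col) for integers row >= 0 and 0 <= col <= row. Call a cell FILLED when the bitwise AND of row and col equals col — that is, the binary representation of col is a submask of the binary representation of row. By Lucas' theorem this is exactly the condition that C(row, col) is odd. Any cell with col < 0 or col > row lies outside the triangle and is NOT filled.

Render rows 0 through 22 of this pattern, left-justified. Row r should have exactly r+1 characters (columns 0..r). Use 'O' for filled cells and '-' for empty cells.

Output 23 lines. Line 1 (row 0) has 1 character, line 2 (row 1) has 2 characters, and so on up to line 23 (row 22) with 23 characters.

Answer: O
OO
O-O
OOOO
O---O
OO--OO
O-O-O-O
OOOOOOOO
O-------O
OO------OO
O-O-----O-O
OOOO----OOOO
O---O---O---O
OO--OO--OO--OO
O-O-O-O-O-O-O-O
OOOOOOOOOOOOOOOO
O---------------O
OO--------------OO
O-O-------------O-O
OOOO------------OOOO
O---O-----------O---O
OO--OO----------OO--OO
O-O-O-O---------O-O-O-O

Derivation:
r0=0: O
r1=1: OO
r2=10: O-O
r3=11: OOOO
r4=100: O---O
r5=101: OO--OO
r6=110: O-O-O-O
r7=111: OOOOOOOO
r8=1000: O-------O
r9=1001: OO------OO
r10=1010: O-O-----O-O
r11=1011: OOOO----OOOO
r12=1100: O---O---O---O
r13=1101: OO--OO--OO--OO
r14=1110: O-O-O-O-O-O-O-O
r15=1111: OOOOOOOOOOOOOOOO
r16=10000: O---------------O
r17=10001: OO--------------OO
r18=10010: O-O-------------O-O
r19=10011: OOOO------------OOOO
r20=10100: O---O-----------O---O
r21=10101: OO--OO----------OO--OO
r22=10110: O-O-O-O---------O-O-O-O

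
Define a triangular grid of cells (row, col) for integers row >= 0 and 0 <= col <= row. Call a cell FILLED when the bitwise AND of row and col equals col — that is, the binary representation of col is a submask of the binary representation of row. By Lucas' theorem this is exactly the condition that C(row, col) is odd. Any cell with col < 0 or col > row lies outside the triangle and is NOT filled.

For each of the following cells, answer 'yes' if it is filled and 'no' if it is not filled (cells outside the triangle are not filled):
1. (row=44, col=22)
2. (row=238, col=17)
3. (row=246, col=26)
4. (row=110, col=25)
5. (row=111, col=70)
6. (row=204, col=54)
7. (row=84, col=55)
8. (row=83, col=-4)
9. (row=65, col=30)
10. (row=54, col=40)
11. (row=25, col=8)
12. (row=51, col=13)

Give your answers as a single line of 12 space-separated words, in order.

Answer: no no no no yes no no no no no yes no

Derivation:
(44,22): row=0b101100, col=0b10110, row AND col = 0b100 = 4; 4 != 22 -> empty
(238,17): row=0b11101110, col=0b10001, row AND col = 0b0 = 0; 0 != 17 -> empty
(246,26): row=0b11110110, col=0b11010, row AND col = 0b10010 = 18; 18 != 26 -> empty
(110,25): row=0b1101110, col=0b11001, row AND col = 0b1000 = 8; 8 != 25 -> empty
(111,70): row=0b1101111, col=0b1000110, row AND col = 0b1000110 = 70; 70 == 70 -> filled
(204,54): row=0b11001100, col=0b110110, row AND col = 0b100 = 4; 4 != 54 -> empty
(84,55): row=0b1010100, col=0b110111, row AND col = 0b10100 = 20; 20 != 55 -> empty
(83,-4): col outside [0, 83] -> not filled
(65,30): row=0b1000001, col=0b11110, row AND col = 0b0 = 0; 0 != 30 -> empty
(54,40): row=0b110110, col=0b101000, row AND col = 0b100000 = 32; 32 != 40 -> empty
(25,8): row=0b11001, col=0b1000, row AND col = 0b1000 = 8; 8 == 8 -> filled
(51,13): row=0b110011, col=0b1101, row AND col = 0b1 = 1; 1 != 13 -> empty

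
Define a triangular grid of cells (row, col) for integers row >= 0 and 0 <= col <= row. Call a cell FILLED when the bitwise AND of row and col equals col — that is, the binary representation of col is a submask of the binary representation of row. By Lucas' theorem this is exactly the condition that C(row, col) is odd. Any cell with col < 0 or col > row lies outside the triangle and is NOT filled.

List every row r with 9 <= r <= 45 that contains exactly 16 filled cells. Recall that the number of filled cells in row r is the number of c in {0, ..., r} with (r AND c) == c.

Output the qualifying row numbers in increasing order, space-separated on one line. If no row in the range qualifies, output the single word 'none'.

Row r has 2^popcount(r) filled cells, so we need popcount(r) = log2(16) = 4.
Scan r = 9..45 and keep those with exactly 4 one-bits:
r=9=1001 popcount=2 -> skip
r=10=1010 popcount=2 -> skip
r=11=1011 popcount=3 -> skip
r=12=1100 popcount=2 -> skip
r=13=1101 popcount=3 -> skip
r=14=1110 popcount=3 -> skip
r=15=1111 popcount=4 -> KEEP
r=16=10000 popcount=1 -> skip
r=17=10001 popcount=2 -> skip
r=18=10010 popcount=2 -> skip
r=19=10011 popcount=3 -> skip
r=20=10100 popcount=2 -> skip
r=21=10101 popcount=3 -> skip
r=22=10110 popcount=3 -> skip
r=23=10111 popcount=4 -> KEEP
r=24=11000 popcount=2 -> skip
r=25=11001 popcount=3 -> skip
r=26=11010 popcount=3 -> skip
r=27=11011 popcount=4 -> KEEP
r=28=11100 popcount=3 -> skip
r=29=11101 popcount=4 -> KEEP
r=30=11110 popcount=4 -> KEEP
r=31=11111 popcount=5 -> skip
r=32=100000 popcount=1 -> skip
r=33=100001 popcount=2 -> skip
r=34=100010 popcount=2 -> skip
r=35=100011 popcount=3 -> skip
r=36=100100 popcount=2 -> skip
r=37=100101 popcount=3 -> skip
r=38=100110 popcount=3 -> skip
r=39=100111 popcount=4 -> KEEP
r=40=101000 popcount=2 -> skip
r=41=101001 popcount=3 -> skip
r=42=101010 popcount=3 -> skip
r=43=101011 popcount=4 -> KEEP
r=44=101100 popcount=3 -> skip
r=45=101101 popcount=4 -> KEEP
Kept rows: 15 23 27 29 30 39 43 45

Answer: 15 23 27 29 30 39 43 45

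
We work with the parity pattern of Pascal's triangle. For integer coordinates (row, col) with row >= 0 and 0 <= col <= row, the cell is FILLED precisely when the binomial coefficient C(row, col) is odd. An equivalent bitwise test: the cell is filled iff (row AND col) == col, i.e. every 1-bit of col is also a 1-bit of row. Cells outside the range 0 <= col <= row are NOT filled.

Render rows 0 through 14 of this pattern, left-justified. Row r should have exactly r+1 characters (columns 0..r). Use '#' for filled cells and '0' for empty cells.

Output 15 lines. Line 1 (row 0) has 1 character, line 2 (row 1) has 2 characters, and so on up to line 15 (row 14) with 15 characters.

r0=0: #
r1=1: ##
r2=10: #0#
r3=11: ####
r4=100: #000#
r5=101: ##00##
r6=110: #0#0#0#
r7=111: ########
r8=1000: #0000000#
r9=1001: ##000000##
r10=1010: #0#00000#0#
r11=1011: ####0000####
r12=1100: #000#000#000#
r13=1101: ##00##00##00##
r14=1110: #0#0#0#0#0#0#0#

Answer: #
##
#0#
####
#000#
##00##
#0#0#0#
########
#0000000#
##000000##
#0#00000#0#
####0000####
#000#000#000#
##00##00##00##
#0#0#0#0#0#0#0#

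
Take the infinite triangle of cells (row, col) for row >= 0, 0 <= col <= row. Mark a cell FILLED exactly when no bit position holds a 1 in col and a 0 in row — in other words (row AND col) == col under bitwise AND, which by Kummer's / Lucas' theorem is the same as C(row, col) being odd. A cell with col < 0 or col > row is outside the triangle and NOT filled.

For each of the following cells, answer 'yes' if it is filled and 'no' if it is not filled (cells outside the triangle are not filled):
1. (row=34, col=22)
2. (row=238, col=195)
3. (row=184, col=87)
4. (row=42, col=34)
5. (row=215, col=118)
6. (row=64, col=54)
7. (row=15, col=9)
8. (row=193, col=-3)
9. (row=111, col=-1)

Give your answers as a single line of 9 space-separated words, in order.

Answer: no no no yes no no yes no no

Derivation:
(34,22): row=0b100010, col=0b10110, row AND col = 0b10 = 2; 2 != 22 -> empty
(238,195): row=0b11101110, col=0b11000011, row AND col = 0b11000010 = 194; 194 != 195 -> empty
(184,87): row=0b10111000, col=0b1010111, row AND col = 0b10000 = 16; 16 != 87 -> empty
(42,34): row=0b101010, col=0b100010, row AND col = 0b100010 = 34; 34 == 34 -> filled
(215,118): row=0b11010111, col=0b1110110, row AND col = 0b1010110 = 86; 86 != 118 -> empty
(64,54): row=0b1000000, col=0b110110, row AND col = 0b0 = 0; 0 != 54 -> empty
(15,9): row=0b1111, col=0b1001, row AND col = 0b1001 = 9; 9 == 9 -> filled
(193,-3): col outside [0, 193] -> not filled
(111,-1): col outside [0, 111] -> not filled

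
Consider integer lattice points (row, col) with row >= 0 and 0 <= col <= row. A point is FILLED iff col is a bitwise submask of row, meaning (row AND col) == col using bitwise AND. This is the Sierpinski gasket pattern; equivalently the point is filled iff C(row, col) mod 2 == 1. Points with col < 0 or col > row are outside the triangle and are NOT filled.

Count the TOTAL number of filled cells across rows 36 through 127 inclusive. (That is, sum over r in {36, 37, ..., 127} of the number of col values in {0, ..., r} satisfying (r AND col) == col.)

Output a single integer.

Answer: 1926

Derivation:
r36=100100 pc2: +4 =4
r37=100101 pc3: +8 =12
r38=100110 pc3: +8 =20
r39=100111 pc4: +16 =36
r40=101000 pc2: +4 =40
r41=101001 pc3: +8 =48
r42=101010 pc3: +8 =56
r43=101011 pc4: +16 =72
r44=101100 pc3: +8 =80
r45=101101 pc4: +16 =96
r46=101110 pc4: +16 =112
r47=101111 pc5: +32 =144
r48=110000 pc2: +4 =148
r49=110001 pc3: +8 =156
r50=110010 pc3: +8 =164
r51=110011 pc4: +16 =180
r52=110100 pc3: +8 =188
r53=110101 pc4: +16 =204
r54=110110 pc4: +16 =220
r55=110111 pc5: +32 =252
r56=111000 pc3: +8 =260
r57=111001 pc4: +16 =276
r58=111010 pc4: +16 =292
r59=111011 pc5: +32 =324
r60=111100 pc4: +16 =340
r61=111101 pc5: +32 =372
r62=111110 pc5: +32 =404
r63=111111 pc6: +64 =468
r64=1000000 pc1: +2 =470
r65=1000001 pc2: +4 =474
r66=1000010 pc2: +4 =478
r67=1000011 pc3: +8 =486
r68=1000100 pc2: +4 =490
r69=1000101 pc3: +8 =498
r70=1000110 pc3: +8 =506
r71=1000111 pc4: +16 =522
r72=1001000 pc2: +4 =526
r73=1001001 pc3: +8 =534
r74=1001010 pc3: +8 =542
r75=1001011 pc4: +16 =558
r76=1001100 pc3: +8 =566
r77=1001101 pc4: +16 =582
r78=1001110 pc4: +16 =598
r79=1001111 pc5: +32 =630
r80=1010000 pc2: +4 =634
r81=1010001 pc3: +8 =642
r82=1010010 pc3: +8 =650
r83=1010011 pc4: +16 =666
r84=1010100 pc3: +8 =674
r85=1010101 pc4: +16 =690
r86=1010110 pc4: +16 =706
r87=1010111 pc5: +32 =738
r88=1011000 pc3: +8 =746
r89=1011001 pc4: +16 =762
r90=1011010 pc4: +16 =778
r91=1011011 pc5: +32 =810
r92=1011100 pc4: +16 =826
r93=1011101 pc5: +32 =858
r94=1011110 pc5: +32 =890
r95=1011111 pc6: +64 =954
r96=1100000 pc2: +4 =958
r97=1100001 pc3: +8 =966
r98=1100010 pc3: +8 =974
r99=1100011 pc4: +16 =990
r100=1100100 pc3: +8 =998
r101=1100101 pc4: +16 =1014
r102=1100110 pc4: +16 =1030
r103=1100111 pc5: +32 =1062
r104=1101000 pc3: +8 =1070
r105=1101001 pc4: +16 =1086
r106=1101010 pc4: +16 =1102
r107=1101011 pc5: +32 =1134
r108=1101100 pc4: +16 =1150
r109=1101101 pc5: +32 =1182
r110=1101110 pc5: +32 =1214
r111=1101111 pc6: +64 =1278
r112=1110000 pc3: +8 =1286
r113=1110001 pc4: +16 =1302
r114=1110010 pc4: +16 =1318
r115=1110011 pc5: +32 =1350
r116=1110100 pc4: +16 =1366
r117=1110101 pc5: +32 =1398
r118=1110110 pc5: +32 =1430
r119=1110111 pc6: +64 =1494
r120=1111000 pc4: +16 =1510
r121=1111001 pc5: +32 =1542
r122=1111010 pc5: +32 =1574
r123=1111011 pc6: +64 =1638
r124=1111100 pc5: +32 =1670
r125=1111101 pc6: +64 =1734
r126=1111110 pc6: +64 =1798
r127=1111111 pc7: +128 =1926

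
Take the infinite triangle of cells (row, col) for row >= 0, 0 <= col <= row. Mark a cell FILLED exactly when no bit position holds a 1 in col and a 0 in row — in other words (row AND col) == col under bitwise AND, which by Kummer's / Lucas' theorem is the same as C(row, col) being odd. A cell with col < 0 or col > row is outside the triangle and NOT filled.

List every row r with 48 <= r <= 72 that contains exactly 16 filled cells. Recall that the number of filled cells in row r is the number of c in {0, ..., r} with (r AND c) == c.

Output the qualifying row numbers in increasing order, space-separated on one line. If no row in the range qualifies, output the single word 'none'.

Row r has 2^popcount(r) filled cells, so we need popcount(r) = log2(16) = 4.
Scan r = 48..72 and keep those with exactly 4 one-bits:
r=48=110000 popcount=2 -> skip
r=49=110001 popcount=3 -> skip
r=50=110010 popcount=3 -> skip
r=51=110011 popcount=4 -> KEEP
r=52=110100 popcount=3 -> skip
r=53=110101 popcount=4 -> KEEP
r=54=110110 popcount=4 -> KEEP
r=55=110111 popcount=5 -> skip
r=56=111000 popcount=3 -> skip
r=57=111001 popcount=4 -> KEEP
r=58=111010 popcount=4 -> KEEP
r=59=111011 popcount=5 -> skip
r=60=111100 popcount=4 -> KEEP
r=61=111101 popcount=5 -> skip
r=62=111110 popcount=5 -> skip
r=63=111111 popcount=6 -> skip
r=64=1000000 popcount=1 -> skip
r=65=1000001 popcount=2 -> skip
r=66=1000010 popcount=2 -> skip
r=67=1000011 popcount=3 -> skip
r=68=1000100 popcount=2 -> skip
r=69=1000101 popcount=3 -> skip
r=70=1000110 popcount=3 -> skip
r=71=1000111 popcount=4 -> KEEP
r=72=1001000 popcount=2 -> skip
Kept rows: 51 53 54 57 58 60 71

Answer: 51 53 54 57 58 60 71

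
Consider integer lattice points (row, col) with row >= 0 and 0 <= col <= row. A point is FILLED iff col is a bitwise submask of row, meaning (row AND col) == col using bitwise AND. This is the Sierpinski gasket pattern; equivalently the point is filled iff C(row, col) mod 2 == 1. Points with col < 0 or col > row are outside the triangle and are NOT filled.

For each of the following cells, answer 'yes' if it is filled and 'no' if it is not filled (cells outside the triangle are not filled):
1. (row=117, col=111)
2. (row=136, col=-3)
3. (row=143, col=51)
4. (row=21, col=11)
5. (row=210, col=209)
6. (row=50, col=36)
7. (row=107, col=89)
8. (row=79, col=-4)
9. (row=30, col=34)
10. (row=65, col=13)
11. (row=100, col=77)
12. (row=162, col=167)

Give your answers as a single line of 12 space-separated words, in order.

Answer: no no no no no no no no no no no no

Derivation:
(117,111): row=0b1110101, col=0b1101111, row AND col = 0b1100101 = 101; 101 != 111 -> empty
(136,-3): col outside [0, 136] -> not filled
(143,51): row=0b10001111, col=0b110011, row AND col = 0b11 = 3; 3 != 51 -> empty
(21,11): row=0b10101, col=0b1011, row AND col = 0b1 = 1; 1 != 11 -> empty
(210,209): row=0b11010010, col=0b11010001, row AND col = 0b11010000 = 208; 208 != 209 -> empty
(50,36): row=0b110010, col=0b100100, row AND col = 0b100000 = 32; 32 != 36 -> empty
(107,89): row=0b1101011, col=0b1011001, row AND col = 0b1001001 = 73; 73 != 89 -> empty
(79,-4): col outside [0, 79] -> not filled
(30,34): col outside [0, 30] -> not filled
(65,13): row=0b1000001, col=0b1101, row AND col = 0b1 = 1; 1 != 13 -> empty
(100,77): row=0b1100100, col=0b1001101, row AND col = 0b1000100 = 68; 68 != 77 -> empty
(162,167): col outside [0, 162] -> not filled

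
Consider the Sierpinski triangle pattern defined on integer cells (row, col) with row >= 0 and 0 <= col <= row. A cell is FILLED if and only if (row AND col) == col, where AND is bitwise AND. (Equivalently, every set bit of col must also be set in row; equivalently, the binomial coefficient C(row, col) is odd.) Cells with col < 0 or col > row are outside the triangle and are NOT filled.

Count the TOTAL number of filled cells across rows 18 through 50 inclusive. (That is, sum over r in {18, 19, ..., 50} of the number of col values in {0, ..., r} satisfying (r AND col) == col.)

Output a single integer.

Answer: 338

Derivation:
r18=10010 pc2: +4 =4
r19=10011 pc3: +8 =12
r20=10100 pc2: +4 =16
r21=10101 pc3: +8 =24
r22=10110 pc3: +8 =32
r23=10111 pc4: +16 =48
r24=11000 pc2: +4 =52
r25=11001 pc3: +8 =60
r26=11010 pc3: +8 =68
r27=11011 pc4: +16 =84
r28=11100 pc3: +8 =92
r29=11101 pc4: +16 =108
r30=11110 pc4: +16 =124
r31=11111 pc5: +32 =156
r32=100000 pc1: +2 =158
r33=100001 pc2: +4 =162
r34=100010 pc2: +4 =166
r35=100011 pc3: +8 =174
r36=100100 pc2: +4 =178
r37=100101 pc3: +8 =186
r38=100110 pc3: +8 =194
r39=100111 pc4: +16 =210
r40=101000 pc2: +4 =214
r41=101001 pc3: +8 =222
r42=101010 pc3: +8 =230
r43=101011 pc4: +16 =246
r44=101100 pc3: +8 =254
r45=101101 pc4: +16 =270
r46=101110 pc4: +16 =286
r47=101111 pc5: +32 =318
r48=110000 pc2: +4 =322
r49=110001 pc3: +8 =330
r50=110010 pc3: +8 =338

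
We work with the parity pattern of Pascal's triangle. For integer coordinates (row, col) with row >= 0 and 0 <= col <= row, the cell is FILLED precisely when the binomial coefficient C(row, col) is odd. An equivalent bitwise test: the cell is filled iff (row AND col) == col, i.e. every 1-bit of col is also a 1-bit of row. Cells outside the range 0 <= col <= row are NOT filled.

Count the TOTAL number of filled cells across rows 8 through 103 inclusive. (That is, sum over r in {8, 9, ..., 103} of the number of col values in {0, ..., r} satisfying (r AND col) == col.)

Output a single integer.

r8=1000 pc1: +2 =2
r9=1001 pc2: +4 =6
r10=1010 pc2: +4 =10
r11=1011 pc3: +8 =18
r12=1100 pc2: +4 =22
r13=1101 pc3: +8 =30
r14=1110 pc3: +8 =38
r15=1111 pc4: +16 =54
r16=10000 pc1: +2 =56
r17=10001 pc2: +4 =60
r18=10010 pc2: +4 =64
r19=10011 pc3: +8 =72
r20=10100 pc2: +4 =76
r21=10101 pc3: +8 =84
r22=10110 pc3: +8 =92
r23=10111 pc4: +16 =108
r24=11000 pc2: +4 =112
r25=11001 pc3: +8 =120
r26=11010 pc3: +8 =128
r27=11011 pc4: +16 =144
r28=11100 pc3: +8 =152
r29=11101 pc4: +16 =168
r30=11110 pc4: +16 =184
r31=11111 pc5: +32 =216
r32=100000 pc1: +2 =218
r33=100001 pc2: +4 =222
r34=100010 pc2: +4 =226
r35=100011 pc3: +8 =234
r36=100100 pc2: +4 =238
r37=100101 pc3: +8 =246
r38=100110 pc3: +8 =254
r39=100111 pc4: +16 =270
r40=101000 pc2: +4 =274
r41=101001 pc3: +8 =282
r42=101010 pc3: +8 =290
r43=101011 pc4: +16 =306
r44=101100 pc3: +8 =314
r45=101101 pc4: +16 =330
r46=101110 pc4: +16 =346
r47=101111 pc5: +32 =378
r48=110000 pc2: +4 =382
r49=110001 pc3: +8 =390
r50=110010 pc3: +8 =398
r51=110011 pc4: +16 =414
r52=110100 pc3: +8 =422
r53=110101 pc4: +16 =438
r54=110110 pc4: +16 =454
r55=110111 pc5: +32 =486
r56=111000 pc3: +8 =494
r57=111001 pc4: +16 =510
r58=111010 pc4: +16 =526
r59=111011 pc5: +32 =558
r60=111100 pc4: +16 =574
r61=111101 pc5: +32 =606
r62=111110 pc5: +32 =638
r63=111111 pc6: +64 =702
r64=1000000 pc1: +2 =704
r65=1000001 pc2: +4 =708
r66=1000010 pc2: +4 =712
r67=1000011 pc3: +8 =720
r68=1000100 pc2: +4 =724
r69=1000101 pc3: +8 =732
r70=1000110 pc3: +8 =740
r71=1000111 pc4: +16 =756
r72=1001000 pc2: +4 =760
r73=1001001 pc3: +8 =768
r74=1001010 pc3: +8 =776
r75=1001011 pc4: +16 =792
r76=1001100 pc3: +8 =800
r77=1001101 pc4: +16 =816
r78=1001110 pc4: +16 =832
r79=1001111 pc5: +32 =864
r80=1010000 pc2: +4 =868
r81=1010001 pc3: +8 =876
r82=1010010 pc3: +8 =884
r83=1010011 pc4: +16 =900
r84=1010100 pc3: +8 =908
r85=1010101 pc4: +16 =924
r86=1010110 pc4: +16 =940
r87=1010111 pc5: +32 =972
r88=1011000 pc3: +8 =980
r89=1011001 pc4: +16 =996
r90=1011010 pc4: +16 =1012
r91=1011011 pc5: +32 =1044
r92=1011100 pc4: +16 =1060
r93=1011101 pc5: +32 =1092
r94=1011110 pc5: +32 =1124
r95=1011111 pc6: +64 =1188
r96=1100000 pc2: +4 =1192
r97=1100001 pc3: +8 =1200
r98=1100010 pc3: +8 =1208
r99=1100011 pc4: +16 =1224
r100=1100100 pc3: +8 =1232
r101=1100101 pc4: +16 =1248
r102=1100110 pc4: +16 =1264
r103=1100111 pc5: +32 =1296

Answer: 1296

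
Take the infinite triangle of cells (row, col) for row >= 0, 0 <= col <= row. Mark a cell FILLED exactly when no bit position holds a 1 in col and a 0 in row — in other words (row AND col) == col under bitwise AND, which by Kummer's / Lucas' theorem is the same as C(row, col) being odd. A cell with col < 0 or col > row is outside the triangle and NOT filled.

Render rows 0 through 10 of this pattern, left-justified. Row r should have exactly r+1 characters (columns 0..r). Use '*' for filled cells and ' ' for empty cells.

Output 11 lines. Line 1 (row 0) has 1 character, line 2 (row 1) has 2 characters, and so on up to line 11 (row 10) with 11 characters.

Answer: *
**
* *
****
*   *
**  **
* * * *
********
*       *
**      **
* *     * *

Derivation:
r0=0: *
r1=1: **
r2=10: * *
r3=11: ****
r4=100: *   *
r5=101: **  **
r6=110: * * * *
r7=111: ********
r8=1000: *       *
r9=1001: **      **
r10=1010: * *     * *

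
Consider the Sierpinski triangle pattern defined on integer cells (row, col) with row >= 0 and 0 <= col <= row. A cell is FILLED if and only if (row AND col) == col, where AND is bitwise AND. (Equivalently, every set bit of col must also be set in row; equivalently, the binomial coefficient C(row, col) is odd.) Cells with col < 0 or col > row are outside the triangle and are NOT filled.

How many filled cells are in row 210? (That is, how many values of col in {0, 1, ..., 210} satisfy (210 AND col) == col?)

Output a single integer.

Answer: 16

Derivation:
210 in binary = 11010010
popcount(210) = number of 1-bits in 11010010 = 4
A col c satisfies (210 AND c) == c iff every set bit of c is also set in 210; each of the 4 set bits of 210 can independently be on or off in c.
count = 2^4 = 16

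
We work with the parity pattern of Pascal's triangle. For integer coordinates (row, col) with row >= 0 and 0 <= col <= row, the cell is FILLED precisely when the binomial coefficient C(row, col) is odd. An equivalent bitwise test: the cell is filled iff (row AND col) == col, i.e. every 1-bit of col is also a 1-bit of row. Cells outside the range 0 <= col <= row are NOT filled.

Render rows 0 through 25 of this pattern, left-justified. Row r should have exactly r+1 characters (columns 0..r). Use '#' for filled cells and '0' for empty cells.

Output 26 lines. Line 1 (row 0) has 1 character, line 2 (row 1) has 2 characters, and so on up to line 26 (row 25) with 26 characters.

Answer: #
##
#0#
####
#000#
##00##
#0#0#0#
########
#0000000#
##000000##
#0#00000#0#
####0000####
#000#000#000#
##00##00##00##
#0#0#0#0#0#0#0#
################
#000000000000000#
##00000000000000##
#0#0000000000000#0#
####000000000000####
#000#00000000000#000#
##00##0000000000##00##
#0#0#0#000000000#0#0#0#
########00000000########
#0000000#0000000#0000000#
##000000##000000##000000##

Derivation:
r0=0: #
r1=1: ##
r2=10: #0#
r3=11: ####
r4=100: #000#
r5=101: ##00##
r6=110: #0#0#0#
r7=111: ########
r8=1000: #0000000#
r9=1001: ##000000##
r10=1010: #0#00000#0#
r11=1011: ####0000####
r12=1100: #000#000#000#
r13=1101: ##00##00##00##
r14=1110: #0#0#0#0#0#0#0#
r15=1111: ################
r16=10000: #000000000000000#
r17=10001: ##00000000000000##
r18=10010: #0#0000000000000#0#
r19=10011: ####000000000000####
r20=10100: #000#00000000000#000#
r21=10101: ##00##0000000000##00##
r22=10110: #0#0#0#000000000#0#0#0#
r23=10111: ########00000000########
r24=11000: #0000000#0000000#0000000#
r25=11001: ##000000##000000##000000##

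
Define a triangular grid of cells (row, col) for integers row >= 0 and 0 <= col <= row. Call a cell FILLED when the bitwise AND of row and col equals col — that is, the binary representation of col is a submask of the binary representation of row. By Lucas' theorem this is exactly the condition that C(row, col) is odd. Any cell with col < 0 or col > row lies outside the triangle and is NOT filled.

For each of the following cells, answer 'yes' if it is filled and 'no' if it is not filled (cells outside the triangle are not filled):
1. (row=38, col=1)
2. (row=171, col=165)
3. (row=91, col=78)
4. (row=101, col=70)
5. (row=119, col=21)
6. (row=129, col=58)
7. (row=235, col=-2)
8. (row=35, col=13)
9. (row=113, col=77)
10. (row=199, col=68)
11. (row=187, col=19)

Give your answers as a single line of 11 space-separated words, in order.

(38,1): row=0b100110, col=0b1, row AND col = 0b0 = 0; 0 != 1 -> empty
(171,165): row=0b10101011, col=0b10100101, row AND col = 0b10100001 = 161; 161 != 165 -> empty
(91,78): row=0b1011011, col=0b1001110, row AND col = 0b1001010 = 74; 74 != 78 -> empty
(101,70): row=0b1100101, col=0b1000110, row AND col = 0b1000100 = 68; 68 != 70 -> empty
(119,21): row=0b1110111, col=0b10101, row AND col = 0b10101 = 21; 21 == 21 -> filled
(129,58): row=0b10000001, col=0b111010, row AND col = 0b0 = 0; 0 != 58 -> empty
(235,-2): col outside [0, 235] -> not filled
(35,13): row=0b100011, col=0b1101, row AND col = 0b1 = 1; 1 != 13 -> empty
(113,77): row=0b1110001, col=0b1001101, row AND col = 0b1000001 = 65; 65 != 77 -> empty
(199,68): row=0b11000111, col=0b1000100, row AND col = 0b1000100 = 68; 68 == 68 -> filled
(187,19): row=0b10111011, col=0b10011, row AND col = 0b10011 = 19; 19 == 19 -> filled

Answer: no no no no yes no no no no yes yes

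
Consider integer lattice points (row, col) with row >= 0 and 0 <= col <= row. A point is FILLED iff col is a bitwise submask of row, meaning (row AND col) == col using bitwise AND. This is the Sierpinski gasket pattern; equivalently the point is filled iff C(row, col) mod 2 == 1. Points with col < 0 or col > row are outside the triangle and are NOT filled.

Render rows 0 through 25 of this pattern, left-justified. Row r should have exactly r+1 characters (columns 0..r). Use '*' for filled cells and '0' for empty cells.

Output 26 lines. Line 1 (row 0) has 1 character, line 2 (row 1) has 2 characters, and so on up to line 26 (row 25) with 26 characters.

r0=0: *
r1=1: **
r2=10: *0*
r3=11: ****
r4=100: *000*
r5=101: **00**
r6=110: *0*0*0*
r7=111: ********
r8=1000: *0000000*
r9=1001: **000000**
r10=1010: *0*00000*0*
r11=1011: ****0000****
r12=1100: *000*000*000*
r13=1101: **00**00**00**
r14=1110: *0*0*0*0*0*0*0*
r15=1111: ****************
r16=10000: *000000000000000*
r17=10001: **00000000000000**
r18=10010: *0*0000000000000*0*
r19=10011: ****000000000000****
r20=10100: *000*00000000000*000*
r21=10101: **00**0000000000**00**
r22=10110: *0*0*0*000000000*0*0*0*
r23=10111: ********00000000********
r24=11000: *0000000*0000000*0000000*
r25=11001: **000000**000000**000000**

Answer: *
**
*0*
****
*000*
**00**
*0*0*0*
********
*0000000*
**000000**
*0*00000*0*
****0000****
*000*000*000*
**00**00**00**
*0*0*0*0*0*0*0*
****************
*000000000000000*
**00000000000000**
*0*0000000000000*0*
****000000000000****
*000*00000000000*000*
**00**0000000000**00**
*0*0*0*000000000*0*0*0*
********00000000********
*0000000*0000000*0000000*
**000000**000000**000000**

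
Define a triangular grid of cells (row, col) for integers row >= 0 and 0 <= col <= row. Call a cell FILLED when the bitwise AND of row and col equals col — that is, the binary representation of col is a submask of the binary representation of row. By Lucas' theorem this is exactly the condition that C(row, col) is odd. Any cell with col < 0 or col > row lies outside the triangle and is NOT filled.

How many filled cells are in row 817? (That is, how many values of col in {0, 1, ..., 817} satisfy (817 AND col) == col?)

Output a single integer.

Answer: 32

Derivation:
817 in binary = 1100110001
popcount(817) = number of 1-bits in 1100110001 = 5
A col c satisfies (817 AND c) == c iff every set bit of c is also set in 817; each of the 5 set bits of 817 can independently be on or off in c.
count = 2^5 = 32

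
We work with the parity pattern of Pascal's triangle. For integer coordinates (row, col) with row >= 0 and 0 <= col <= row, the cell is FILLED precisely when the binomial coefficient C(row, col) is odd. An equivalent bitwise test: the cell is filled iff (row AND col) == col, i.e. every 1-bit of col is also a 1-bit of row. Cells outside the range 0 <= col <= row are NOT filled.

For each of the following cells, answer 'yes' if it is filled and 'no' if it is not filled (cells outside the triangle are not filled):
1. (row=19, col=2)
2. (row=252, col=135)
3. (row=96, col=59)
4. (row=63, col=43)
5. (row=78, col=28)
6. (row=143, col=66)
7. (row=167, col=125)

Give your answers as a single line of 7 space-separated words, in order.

Answer: yes no no yes no no no

Derivation:
(19,2): row=0b10011, col=0b10, row AND col = 0b10 = 2; 2 == 2 -> filled
(252,135): row=0b11111100, col=0b10000111, row AND col = 0b10000100 = 132; 132 != 135 -> empty
(96,59): row=0b1100000, col=0b111011, row AND col = 0b100000 = 32; 32 != 59 -> empty
(63,43): row=0b111111, col=0b101011, row AND col = 0b101011 = 43; 43 == 43 -> filled
(78,28): row=0b1001110, col=0b11100, row AND col = 0b1100 = 12; 12 != 28 -> empty
(143,66): row=0b10001111, col=0b1000010, row AND col = 0b10 = 2; 2 != 66 -> empty
(167,125): row=0b10100111, col=0b1111101, row AND col = 0b100101 = 37; 37 != 125 -> empty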